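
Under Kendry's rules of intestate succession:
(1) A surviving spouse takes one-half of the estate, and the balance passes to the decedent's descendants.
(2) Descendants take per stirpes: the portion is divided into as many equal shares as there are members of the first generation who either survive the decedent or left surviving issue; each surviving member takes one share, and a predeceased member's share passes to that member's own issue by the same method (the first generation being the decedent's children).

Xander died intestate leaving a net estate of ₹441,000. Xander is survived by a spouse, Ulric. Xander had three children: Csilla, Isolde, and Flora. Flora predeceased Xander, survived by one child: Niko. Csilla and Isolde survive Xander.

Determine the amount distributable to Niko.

Niko receives ₹73,500.

Ulric takes one-half of ₹441,000 = ₹220,500. The remaining ₹220,500 passes to the descendants.
The descendants' portion (₹220,500) is divided into 3 shares of ₹73,500: Csilla and Isolde each take ₹73,500; Flora's ₹73,500 share passes to Flora's issue.
Flora's share (₹73,500) passes entirely to Niko.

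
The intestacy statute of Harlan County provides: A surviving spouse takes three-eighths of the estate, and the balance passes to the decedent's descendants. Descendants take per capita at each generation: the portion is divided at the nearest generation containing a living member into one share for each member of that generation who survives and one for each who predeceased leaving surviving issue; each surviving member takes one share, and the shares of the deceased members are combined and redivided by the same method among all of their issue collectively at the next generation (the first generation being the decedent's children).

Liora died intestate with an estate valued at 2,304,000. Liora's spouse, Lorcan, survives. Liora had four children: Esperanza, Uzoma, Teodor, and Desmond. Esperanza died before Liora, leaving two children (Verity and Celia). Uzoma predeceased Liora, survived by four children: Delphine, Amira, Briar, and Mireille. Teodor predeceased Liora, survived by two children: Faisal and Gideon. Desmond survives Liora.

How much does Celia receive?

Celia receives 135,000.

Lorcan takes three-eighths of 2,304,000 = 864,000. The remaining 1,440,000 passes to the descendants.
The descendants' portion (1,440,000) is divided at the children's generation into 4 shares of 360,000. Desmond takes 360,000. The 3 shares of the deceased (Esperanza, Uzoma, and Teodor) are combined into a pool of 1,080,000.
That pool (1,080,000) is divided at the grandchildren's generation equally among Verity, Celia, Delphine, Amira, Briar, Mireille, Faisal, and Gideon: 135,000 each.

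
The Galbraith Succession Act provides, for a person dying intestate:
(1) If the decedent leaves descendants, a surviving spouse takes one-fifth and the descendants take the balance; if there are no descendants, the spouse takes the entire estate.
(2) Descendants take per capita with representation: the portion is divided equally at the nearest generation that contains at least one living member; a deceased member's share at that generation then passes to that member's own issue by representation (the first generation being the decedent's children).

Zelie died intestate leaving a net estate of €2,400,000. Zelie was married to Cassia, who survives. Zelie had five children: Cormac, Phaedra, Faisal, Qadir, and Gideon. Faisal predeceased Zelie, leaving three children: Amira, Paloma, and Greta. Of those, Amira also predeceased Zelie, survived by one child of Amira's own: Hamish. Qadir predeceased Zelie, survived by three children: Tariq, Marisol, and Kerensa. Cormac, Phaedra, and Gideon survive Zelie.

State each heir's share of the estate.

Cassia: €480,000; Cormac: €384,000; Phaedra: €384,000; Hamish: €128,000; Paloma: €128,000; Greta: €128,000; Tariq: €128,000; Marisol: €128,000; Kerensa: €128,000; Gideon: €384,000

Cassia takes one-fifth of €2,400,000 = €480,000. The remaining €1,920,000 passes to the descendants.
The descendants' portion (€1,920,000) is divided into 5 shares of €384,000: Cormac, Phaedra, and Gideon each take €384,000; Faisal's €384,000 share passes to Faisal's issue; Qadir's €384,000 share passes to Qadir's issue.
Faisal's share (€384,000) is divided into 3 shares of €128,000: Paloma and Greta each take €128,000; Amira's €128,000 share passes to Amira's issue.
Amira's share (€128,000) passes entirely to Hamish.
Qadir's share (€384,000) is divided into 3 shares of €128,000: Tariq, Marisol, and Kerensa each take €128,000.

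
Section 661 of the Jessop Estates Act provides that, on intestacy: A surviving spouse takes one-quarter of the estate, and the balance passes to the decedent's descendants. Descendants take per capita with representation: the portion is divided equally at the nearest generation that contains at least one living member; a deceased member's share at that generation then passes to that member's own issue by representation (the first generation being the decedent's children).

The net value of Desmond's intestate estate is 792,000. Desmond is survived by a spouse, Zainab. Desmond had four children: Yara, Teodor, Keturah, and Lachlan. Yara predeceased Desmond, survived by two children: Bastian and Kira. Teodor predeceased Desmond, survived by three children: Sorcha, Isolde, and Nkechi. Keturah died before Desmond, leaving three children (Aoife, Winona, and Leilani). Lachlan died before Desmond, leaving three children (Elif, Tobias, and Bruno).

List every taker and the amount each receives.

Zainab: 198,000; Bastian: 54,000; Kira: 54,000; Sorcha: 54,000; Isolde: 54,000; Nkechi: 54,000; Aoife: 54,000; Winona: 54,000; Leilani: 54,000; Elif: 54,000; Tobias: 54,000; Bruno: 54,000

Zainab takes one-quarter of 792,000 = 198,000. The remaining 594,000 passes to the descendants.
No child survives, so the initial division is made at the grandchildren's generation.
The descendants' portion (594,000) is divided into 11 shares of 54,000: Bastian, Kira, Sorcha, Isolde, Nkechi, Aoife, Winona, Leilani, Elif, Tobias, and Bruno each take 54,000.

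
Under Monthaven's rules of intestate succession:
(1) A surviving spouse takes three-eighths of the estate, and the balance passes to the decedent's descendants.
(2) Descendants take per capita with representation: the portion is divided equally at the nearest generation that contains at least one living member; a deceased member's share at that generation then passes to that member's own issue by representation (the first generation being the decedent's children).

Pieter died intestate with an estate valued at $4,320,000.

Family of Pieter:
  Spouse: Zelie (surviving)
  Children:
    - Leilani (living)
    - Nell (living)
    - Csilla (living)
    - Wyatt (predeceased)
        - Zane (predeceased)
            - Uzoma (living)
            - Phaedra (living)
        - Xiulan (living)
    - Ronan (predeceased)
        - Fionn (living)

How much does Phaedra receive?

Phaedra receives $135,000.

Zelie takes three-eighths of $4,320,000 = $1,620,000. The remaining $2,700,000 passes to the descendants.
The descendants' portion ($2,700,000) is divided into 5 shares of $540,000: Leilani, Nell, and Csilla each take $540,000; Wyatt's $540,000 share passes to Wyatt's issue; Ronan's $540,000 share passes to Ronan's issue.
Wyatt's share ($540,000) is divided into 2 shares of $270,000: Xiulan takes $270,000; Zane's $270,000 share passes to Zane's issue.
Zane's share ($270,000) is divided into 2 shares of $135,000: Uzoma and Phaedra each take $135,000.
Ronan's share ($540,000) passes entirely to Fionn.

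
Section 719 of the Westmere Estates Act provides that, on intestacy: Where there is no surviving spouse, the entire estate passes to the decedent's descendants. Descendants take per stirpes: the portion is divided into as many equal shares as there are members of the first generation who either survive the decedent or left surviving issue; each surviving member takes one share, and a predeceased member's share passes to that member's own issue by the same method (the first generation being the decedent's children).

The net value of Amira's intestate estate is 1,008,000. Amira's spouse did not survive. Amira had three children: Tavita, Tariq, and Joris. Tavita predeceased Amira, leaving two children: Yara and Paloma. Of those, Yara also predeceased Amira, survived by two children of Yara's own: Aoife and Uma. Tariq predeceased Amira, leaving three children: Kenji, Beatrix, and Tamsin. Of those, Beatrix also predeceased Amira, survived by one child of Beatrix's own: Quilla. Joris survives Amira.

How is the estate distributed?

Aoife: 84,000; Uma: 84,000; Paloma: 168,000; Kenji: 112,000; Quilla: 112,000; Tamsin: 112,000; Joris: 336,000

The entire 1,008,000 passes to the descendants.
That amount (1,008,000) is divided into 3 shares of 336,000: Joris takes 336,000; Tavita's 336,000 share passes to Tavita's issue; Tariq's 336,000 share passes to Tariq's issue.
Tavita's share (336,000) is divided into 2 shares of 168,000: Paloma takes 168,000; Yara's 168,000 share passes to Yara's issue.
Yara's share (168,000) is divided into 2 shares of 84,000: Aoife and Uma each take 84,000.
Tariq's share (336,000) is divided into 3 shares of 112,000: Kenji and Tamsin each take 112,000; Beatrix's 112,000 share passes to Beatrix's issue.
Beatrix's share (112,000) passes entirely to Quilla.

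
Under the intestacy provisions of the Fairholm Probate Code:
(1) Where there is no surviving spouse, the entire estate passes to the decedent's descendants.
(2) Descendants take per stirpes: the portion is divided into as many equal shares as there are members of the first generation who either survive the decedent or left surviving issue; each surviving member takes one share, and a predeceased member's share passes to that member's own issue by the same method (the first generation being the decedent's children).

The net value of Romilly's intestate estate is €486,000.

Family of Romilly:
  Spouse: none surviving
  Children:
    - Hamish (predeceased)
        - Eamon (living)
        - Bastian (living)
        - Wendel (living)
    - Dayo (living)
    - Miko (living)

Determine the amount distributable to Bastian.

Bastian receives €54,000.

The entire €486,000 passes to the descendants.
That amount (€486,000) is divided into 3 shares of €162,000: Dayo and Miko each take €162,000; Hamish's €162,000 share passes to Hamish's issue.
Hamish's share (€162,000) is divided into 3 shares of €54,000: Eamon, Bastian, and Wendel each take €54,000.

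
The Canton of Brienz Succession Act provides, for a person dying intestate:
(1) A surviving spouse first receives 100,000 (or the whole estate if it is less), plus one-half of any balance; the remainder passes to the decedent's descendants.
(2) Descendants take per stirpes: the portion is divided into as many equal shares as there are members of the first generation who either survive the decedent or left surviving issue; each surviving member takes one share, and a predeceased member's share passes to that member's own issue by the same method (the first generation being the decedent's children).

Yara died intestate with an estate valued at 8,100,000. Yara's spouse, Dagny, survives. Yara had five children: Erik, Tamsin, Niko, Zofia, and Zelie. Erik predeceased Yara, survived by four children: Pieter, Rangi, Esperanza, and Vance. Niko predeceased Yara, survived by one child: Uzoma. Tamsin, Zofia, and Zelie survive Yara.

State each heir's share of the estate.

Dagny first takes 100,000, leaving a balance of 8,000,000. Dagny then takes one-half of the balance (4,000,000), for a total of 4,100,000. The remaining 4,000,000 passes to the descendants.
The descendants' portion (4,000,000) is divided into 5 shares of 800,000: Tamsin, Zofia, and Zelie each take 800,000; Erik's 800,000 share passes to Erik's issue; Niko's 800,000 share passes to Niko's issue.
Erik's share (800,000) is divided into 4 shares of 200,000: Pieter, Rangi, Esperanza, and Vance each take 200,000.
Niko's share (800,000) passes entirely to Uzoma.

Dagny: 4,100,000; Pieter: 200,000; Rangi: 200,000; Esperanza: 200,000; Vance: 200,000; Tamsin: 800,000; Uzoma: 800,000; Zofia: 800,000; Zelie: 800,000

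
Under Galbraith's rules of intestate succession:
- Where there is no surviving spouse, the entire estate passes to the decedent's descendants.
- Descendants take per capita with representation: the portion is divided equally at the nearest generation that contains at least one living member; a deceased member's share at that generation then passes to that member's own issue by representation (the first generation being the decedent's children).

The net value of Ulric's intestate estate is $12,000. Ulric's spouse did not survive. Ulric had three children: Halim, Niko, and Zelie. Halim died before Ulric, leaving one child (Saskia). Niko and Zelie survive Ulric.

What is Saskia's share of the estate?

Saskia receives $4,000.

The entire $12,000 passes to the descendants.
That amount ($12,000) is divided into 3 shares of $4,000: Niko and Zelie each take $4,000; Halim's $4,000 share passes to Halim's issue.
Halim's share ($4,000) passes entirely to Saskia.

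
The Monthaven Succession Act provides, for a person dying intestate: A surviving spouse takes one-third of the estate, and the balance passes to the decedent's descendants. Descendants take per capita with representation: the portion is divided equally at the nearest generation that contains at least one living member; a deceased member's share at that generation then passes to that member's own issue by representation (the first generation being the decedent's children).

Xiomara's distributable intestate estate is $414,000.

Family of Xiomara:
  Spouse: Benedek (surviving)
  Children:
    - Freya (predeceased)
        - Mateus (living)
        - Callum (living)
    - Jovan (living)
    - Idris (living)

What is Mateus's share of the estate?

Mateus receives $46,000.

Benedek takes one-third of $414,000 = $138,000. The remaining $276,000 passes to the descendants.
The descendants' portion ($276,000) is divided into 3 shares of $92,000: Jovan and Idris each take $92,000; Freya's $92,000 share passes to Freya's issue.
Freya's share ($92,000) is divided into 2 shares of $46,000: Mateus and Callum each take $46,000.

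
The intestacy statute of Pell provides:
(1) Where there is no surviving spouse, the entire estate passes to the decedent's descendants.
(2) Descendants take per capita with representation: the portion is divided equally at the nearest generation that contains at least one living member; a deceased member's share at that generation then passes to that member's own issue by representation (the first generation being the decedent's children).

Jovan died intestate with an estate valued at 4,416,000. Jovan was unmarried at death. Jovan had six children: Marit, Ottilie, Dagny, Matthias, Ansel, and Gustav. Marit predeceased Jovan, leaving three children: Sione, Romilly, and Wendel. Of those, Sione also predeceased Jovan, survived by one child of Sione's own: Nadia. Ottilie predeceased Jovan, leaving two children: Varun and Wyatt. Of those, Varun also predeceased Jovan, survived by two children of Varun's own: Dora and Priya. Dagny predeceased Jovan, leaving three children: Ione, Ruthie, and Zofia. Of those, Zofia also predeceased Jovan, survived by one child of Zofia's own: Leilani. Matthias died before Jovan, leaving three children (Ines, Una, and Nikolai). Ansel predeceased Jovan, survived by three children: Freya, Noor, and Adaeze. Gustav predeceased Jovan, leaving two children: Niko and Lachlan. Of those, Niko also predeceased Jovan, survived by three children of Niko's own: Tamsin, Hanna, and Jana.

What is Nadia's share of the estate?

Nadia receives 276,000.

The entire 4,416,000 passes to the descendants.
No child survives, so the initial division is made at the grandchildren's generation.
That amount (4,416,000) is divided into 16 shares of 276,000: Romilly, Wendel, Wyatt, Ione, Ruthie, Ines, Una, Nikolai, Freya, Noor, Adaeze, and Lachlan each take 276,000; Sione's 276,000 share passes to Sione's issue; Varun's 276,000 share passes to Varun's issue; Zofia's 276,000 share passes to Zofia's issue; Niko's 276,000 share passes to Niko's issue.
Sione's share (276,000) passes entirely to Nadia.
Varun's share (276,000) is divided into 2 shares of 138,000: Dora and Priya each take 138,000.
Zofia's share (276,000) passes entirely to Leilani.
Niko's share (276,000) is divided into 3 shares of 92,000: Tamsin, Hanna, and Jana each take 92,000.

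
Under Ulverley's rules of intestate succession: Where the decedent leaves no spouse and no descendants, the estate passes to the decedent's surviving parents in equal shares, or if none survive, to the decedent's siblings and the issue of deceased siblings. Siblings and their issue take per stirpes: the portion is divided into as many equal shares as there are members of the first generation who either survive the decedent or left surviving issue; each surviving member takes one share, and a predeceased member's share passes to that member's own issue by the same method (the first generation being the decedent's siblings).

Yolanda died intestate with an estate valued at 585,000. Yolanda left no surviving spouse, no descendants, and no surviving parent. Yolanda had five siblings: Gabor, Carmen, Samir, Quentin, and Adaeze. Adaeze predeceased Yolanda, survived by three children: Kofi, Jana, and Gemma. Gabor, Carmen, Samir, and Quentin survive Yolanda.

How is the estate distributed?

The entire 585,000 passes to the siblings and their issue.
That amount (585,000) is divided into 5 shares of 117,000: Gabor, Carmen, Samir, and Quentin each take 117,000; Adaeze's 117,000 share passes to Adaeze's issue.
Adaeze's share (117,000) is divided into 3 shares of 39,000: Kofi, Jana, and Gemma each take 39,000.

Gabor: 117,000; Carmen: 117,000; Samir: 117,000; Quentin: 117,000; Kofi: 39,000; Jana: 39,000; Gemma: 39,000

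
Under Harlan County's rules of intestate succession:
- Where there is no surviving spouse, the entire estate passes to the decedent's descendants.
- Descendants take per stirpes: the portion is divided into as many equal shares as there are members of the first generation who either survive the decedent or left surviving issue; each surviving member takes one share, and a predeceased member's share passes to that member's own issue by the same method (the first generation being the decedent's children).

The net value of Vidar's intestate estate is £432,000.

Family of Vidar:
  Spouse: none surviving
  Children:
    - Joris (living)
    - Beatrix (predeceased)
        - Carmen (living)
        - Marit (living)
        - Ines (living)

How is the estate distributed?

The entire £432,000 passes to the descendants.
That amount (£432,000) is divided into 2 shares of £216,000: Joris takes £216,000; Beatrix's £216,000 share passes to Beatrix's issue.
Beatrix's share (£216,000) is divided into 3 shares of £72,000: Carmen, Marit, and Ines each take £72,000.

Joris: £216,000; Carmen: £72,000; Marit: £72,000; Ines: £72,000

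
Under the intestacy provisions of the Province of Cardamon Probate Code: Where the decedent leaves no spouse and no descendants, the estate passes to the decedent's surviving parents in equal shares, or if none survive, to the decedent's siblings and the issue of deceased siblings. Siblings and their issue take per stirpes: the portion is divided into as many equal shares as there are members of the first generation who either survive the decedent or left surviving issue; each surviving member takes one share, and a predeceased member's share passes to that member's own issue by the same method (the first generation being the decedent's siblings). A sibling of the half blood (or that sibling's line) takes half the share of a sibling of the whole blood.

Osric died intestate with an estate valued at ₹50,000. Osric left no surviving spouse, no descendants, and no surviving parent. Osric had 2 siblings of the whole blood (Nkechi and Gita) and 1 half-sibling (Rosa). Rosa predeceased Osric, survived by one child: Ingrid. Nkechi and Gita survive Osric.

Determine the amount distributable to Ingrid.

Ingrid receives ₹10,000.

The entire ₹50,000 passes to the siblings and their issue.
Counting each half-blood sibling's line as half a unit, there are 5/2 units in ₹50,000, so one unit is ₹20,000. Whole-blood lines (Nkechi and Gita) take ₹20,000 each; half-blood lines (Rosa) take ₹10,000 each.
Rosa's share (₹10,000) passes entirely to Ingrid.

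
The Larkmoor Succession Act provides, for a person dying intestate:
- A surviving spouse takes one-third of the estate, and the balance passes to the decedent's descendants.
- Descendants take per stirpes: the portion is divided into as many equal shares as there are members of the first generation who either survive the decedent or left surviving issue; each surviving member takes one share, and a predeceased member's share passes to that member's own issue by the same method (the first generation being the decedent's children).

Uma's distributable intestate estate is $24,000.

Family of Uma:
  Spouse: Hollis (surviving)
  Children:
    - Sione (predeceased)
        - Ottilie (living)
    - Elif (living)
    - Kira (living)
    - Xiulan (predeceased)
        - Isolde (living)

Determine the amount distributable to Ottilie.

Ottilie receives $4,000.

Hollis takes one-third of $24,000 = $8,000. The remaining $16,000 passes to the descendants.
The descendants' portion ($16,000) is divided into 4 shares of $4,000: Elif and Kira each take $4,000; Sione's $4,000 share passes to Sione's issue; Xiulan's $4,000 share passes to Xiulan's issue.
Sione's share ($4,000) passes entirely to Ottilie.
Xiulan's share ($4,000) passes entirely to Isolde.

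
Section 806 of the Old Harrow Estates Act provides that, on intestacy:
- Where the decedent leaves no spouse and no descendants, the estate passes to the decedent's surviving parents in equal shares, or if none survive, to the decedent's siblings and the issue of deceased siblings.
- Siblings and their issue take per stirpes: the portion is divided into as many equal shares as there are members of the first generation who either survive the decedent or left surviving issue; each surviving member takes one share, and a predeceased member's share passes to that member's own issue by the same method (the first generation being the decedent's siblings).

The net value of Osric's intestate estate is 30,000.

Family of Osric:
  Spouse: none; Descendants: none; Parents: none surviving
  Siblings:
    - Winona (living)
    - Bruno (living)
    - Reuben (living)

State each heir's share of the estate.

Winona: 10,000; Bruno: 10,000; Reuben: 10,000

The entire 30,000 passes to the siblings and their issue.
That amount (30,000) is divided into 3 shares of 10,000: Winona, Bruno, and Reuben each take 10,000.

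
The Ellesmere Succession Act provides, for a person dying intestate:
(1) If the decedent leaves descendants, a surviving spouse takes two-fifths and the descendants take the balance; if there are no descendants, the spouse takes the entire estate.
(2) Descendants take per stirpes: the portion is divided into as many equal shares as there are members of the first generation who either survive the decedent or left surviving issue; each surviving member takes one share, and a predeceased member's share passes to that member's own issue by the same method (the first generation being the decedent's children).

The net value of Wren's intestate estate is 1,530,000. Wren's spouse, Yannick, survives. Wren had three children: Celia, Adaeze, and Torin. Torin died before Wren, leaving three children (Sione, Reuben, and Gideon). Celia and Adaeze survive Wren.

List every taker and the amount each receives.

Yannick: 612,000; Celia: 306,000; Adaeze: 306,000; Sione: 102,000; Reuben: 102,000; Gideon: 102,000

Yannick takes two-fifths of 1,530,000 = 612,000. The remaining 918,000 passes to the descendants.
The descendants' portion (918,000) is divided into 3 shares of 306,000: Celia and Adaeze each take 306,000; Torin's 306,000 share passes to Torin's issue.
Torin's share (306,000) is divided into 3 shares of 102,000: Sione, Reuben, and Gideon each take 102,000.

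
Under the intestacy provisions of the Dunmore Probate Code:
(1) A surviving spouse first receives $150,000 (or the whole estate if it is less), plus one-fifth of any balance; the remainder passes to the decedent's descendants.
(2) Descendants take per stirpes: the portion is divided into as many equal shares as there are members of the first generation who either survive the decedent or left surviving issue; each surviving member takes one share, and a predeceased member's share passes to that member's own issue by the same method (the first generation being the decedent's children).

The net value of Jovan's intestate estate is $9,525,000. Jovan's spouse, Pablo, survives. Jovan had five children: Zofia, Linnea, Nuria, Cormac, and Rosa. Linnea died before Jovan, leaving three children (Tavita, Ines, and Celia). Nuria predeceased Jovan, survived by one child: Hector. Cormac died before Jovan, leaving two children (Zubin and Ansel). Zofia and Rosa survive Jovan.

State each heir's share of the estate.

Pablo first takes $150,000, leaving a balance of $9,375,000. Pablo then takes one-fifth of the balance ($1,875,000), for a total of $2,025,000. The remaining $7,500,000 passes to the descendants.
The descendants' portion ($7,500,000) is divided into 5 shares of $1,500,000: Zofia and Rosa each take $1,500,000; Linnea's $1,500,000 share passes to Linnea's issue; Nuria's $1,500,000 share passes to Nuria's issue; Cormac's $1,500,000 share passes to Cormac's issue.
Linnea's share ($1,500,000) is divided into 3 shares of $500,000: Tavita, Ines, and Celia each take $500,000.
Nuria's share ($1,500,000) passes entirely to Hector.
Cormac's share ($1,500,000) is divided into 2 shares of $750,000: Zubin and Ansel each take $750,000.

Pablo: $2,025,000; Zofia: $1,500,000; Tavita: $500,000; Ines: $500,000; Celia: $500,000; Hector: $1,500,000; Zubin: $750,000; Ansel: $750,000; Rosa: $1,500,000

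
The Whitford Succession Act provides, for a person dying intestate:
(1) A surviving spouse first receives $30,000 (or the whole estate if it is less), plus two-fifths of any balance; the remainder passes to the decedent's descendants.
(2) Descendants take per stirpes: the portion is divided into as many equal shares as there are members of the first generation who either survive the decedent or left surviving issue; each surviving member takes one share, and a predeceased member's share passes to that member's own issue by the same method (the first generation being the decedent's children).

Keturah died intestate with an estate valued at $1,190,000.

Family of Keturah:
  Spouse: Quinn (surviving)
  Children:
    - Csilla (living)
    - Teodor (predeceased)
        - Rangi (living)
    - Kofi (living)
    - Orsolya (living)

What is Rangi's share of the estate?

Quinn first takes $30,000, leaving a balance of $1,160,000. Quinn then takes two-fifths of the balance ($464,000), for a total of $494,000. The remaining $696,000 passes to the descendants.
The descendants' portion ($696,000) is divided into 4 shares of $174,000: Csilla, Kofi, and Orsolya each take $174,000; Teodor's $174,000 share passes to Teodor's issue.
Teodor's share ($174,000) passes entirely to Rangi.

Rangi receives $174,000.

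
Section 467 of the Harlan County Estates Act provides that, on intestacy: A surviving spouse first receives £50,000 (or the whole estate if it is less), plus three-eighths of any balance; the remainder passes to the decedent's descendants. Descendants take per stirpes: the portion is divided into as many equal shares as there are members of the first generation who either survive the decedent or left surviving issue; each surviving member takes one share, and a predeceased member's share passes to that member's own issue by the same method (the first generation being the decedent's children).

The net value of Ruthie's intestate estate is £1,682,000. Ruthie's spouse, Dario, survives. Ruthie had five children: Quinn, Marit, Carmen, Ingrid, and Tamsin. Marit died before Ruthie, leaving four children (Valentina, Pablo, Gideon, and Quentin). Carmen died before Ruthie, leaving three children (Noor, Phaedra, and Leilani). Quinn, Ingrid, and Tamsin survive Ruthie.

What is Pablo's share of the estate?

Dario first takes £50,000, leaving a balance of £1,632,000. Dario then takes three-eighths of the balance (£612,000), for a total of £662,000. The remaining £1,020,000 passes to the descendants.
The descendants' portion (£1,020,000) is divided into 5 shares of £204,000: Quinn, Ingrid, and Tamsin each take £204,000; Marit's £204,000 share passes to Marit's issue; Carmen's £204,000 share passes to Carmen's issue.
Marit's share (£204,000) is divided into 4 shares of £51,000: Valentina, Pablo, Gideon, and Quentin each take £51,000.
Carmen's share (£204,000) is divided into 3 shares of £68,000: Noor, Phaedra, and Leilani each take £68,000.

Pablo receives £51,000.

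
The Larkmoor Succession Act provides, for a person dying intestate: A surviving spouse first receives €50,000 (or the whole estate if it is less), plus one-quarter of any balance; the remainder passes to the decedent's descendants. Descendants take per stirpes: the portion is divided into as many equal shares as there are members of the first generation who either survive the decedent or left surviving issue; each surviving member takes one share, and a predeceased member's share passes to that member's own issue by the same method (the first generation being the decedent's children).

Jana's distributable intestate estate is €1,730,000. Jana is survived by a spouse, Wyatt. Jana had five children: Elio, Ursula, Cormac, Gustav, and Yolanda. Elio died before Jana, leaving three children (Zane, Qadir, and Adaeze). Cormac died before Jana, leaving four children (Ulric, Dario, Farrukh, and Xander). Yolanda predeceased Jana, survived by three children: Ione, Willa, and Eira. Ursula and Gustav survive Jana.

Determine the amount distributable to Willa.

Wyatt first takes €50,000, leaving a balance of €1,680,000. Wyatt then takes one-quarter of the balance (€420,000), for a total of €470,000. The remaining €1,260,000 passes to the descendants.
The descendants' portion (€1,260,000) is divided into 5 shares of €252,000: Ursula and Gustav each take €252,000; Elio's €252,000 share passes to Elio's issue; Cormac's €252,000 share passes to Cormac's issue; Yolanda's €252,000 share passes to Yolanda's issue.
Elio's share (€252,000) is divided into 3 shares of €84,000: Zane, Qadir, and Adaeze each take €84,000.
Cormac's share (€252,000) is divided into 4 shares of €63,000: Ulric, Dario, Farrukh, and Xander each take €63,000.
Yolanda's share (€252,000) is divided into 3 shares of €84,000: Ione, Willa, and Eira each take €84,000.

Willa receives €84,000.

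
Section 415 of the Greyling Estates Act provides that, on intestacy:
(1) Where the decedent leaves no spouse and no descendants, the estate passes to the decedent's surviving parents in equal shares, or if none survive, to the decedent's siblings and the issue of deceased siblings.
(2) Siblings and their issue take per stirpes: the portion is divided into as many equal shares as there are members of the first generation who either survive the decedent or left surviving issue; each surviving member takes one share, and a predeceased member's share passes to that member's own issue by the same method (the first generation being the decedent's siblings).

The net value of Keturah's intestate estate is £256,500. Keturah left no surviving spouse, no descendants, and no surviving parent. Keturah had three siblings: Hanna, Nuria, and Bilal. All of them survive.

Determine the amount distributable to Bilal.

The entire £256,500 passes to the siblings and their issue.
That amount (£256,500) is divided into 3 shares of £85,500: Hanna, Nuria, and Bilal each take £85,500.

Bilal receives £85,500.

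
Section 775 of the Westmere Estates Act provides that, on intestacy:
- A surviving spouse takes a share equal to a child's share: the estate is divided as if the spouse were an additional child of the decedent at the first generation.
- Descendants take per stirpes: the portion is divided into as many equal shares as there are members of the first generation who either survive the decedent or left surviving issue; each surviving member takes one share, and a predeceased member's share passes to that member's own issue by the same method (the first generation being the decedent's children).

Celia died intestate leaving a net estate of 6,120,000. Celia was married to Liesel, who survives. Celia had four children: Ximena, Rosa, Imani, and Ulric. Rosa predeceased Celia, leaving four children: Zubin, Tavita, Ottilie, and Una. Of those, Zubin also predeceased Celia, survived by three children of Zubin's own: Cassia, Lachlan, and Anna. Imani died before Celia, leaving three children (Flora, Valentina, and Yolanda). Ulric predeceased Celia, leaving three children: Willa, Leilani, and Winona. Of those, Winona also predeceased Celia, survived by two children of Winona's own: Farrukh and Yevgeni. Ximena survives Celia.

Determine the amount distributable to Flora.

The spouse counts as an additional share at the children's level, so there are 5 primary shares of 1,224,000. Liesel takes one such share (1,224,000).
The children's combined portion (4,896,000) is divided into 4 shares of 1,224,000: Ximena takes 1,224,000; Rosa's 1,224,000 share passes to Rosa's issue; Imani's 1,224,000 share passes to Imani's issue; Ulric's 1,224,000 share passes to Ulric's issue.
Rosa's share (1,224,000) is divided into 4 shares of 306,000: Tavita, Ottilie, and Una each take 306,000; Zubin's 306,000 share passes to Zubin's issue.
Zubin's share (306,000) is divided into 3 shares of 102,000: Cassia, Lachlan, and Anna each take 102,000.
Imani's share (1,224,000) is divided into 3 shares of 408,000: Flora, Valentina, and Yolanda each take 408,000.
Ulric's share (1,224,000) is divided into 3 shares of 408,000: Willa and Leilani each take 408,000; Winona's 408,000 share passes to Winona's issue.
Winona's share (408,000) is divided into 2 shares of 204,000: Farrukh and Yevgeni each take 204,000.

Flora receives 408,000.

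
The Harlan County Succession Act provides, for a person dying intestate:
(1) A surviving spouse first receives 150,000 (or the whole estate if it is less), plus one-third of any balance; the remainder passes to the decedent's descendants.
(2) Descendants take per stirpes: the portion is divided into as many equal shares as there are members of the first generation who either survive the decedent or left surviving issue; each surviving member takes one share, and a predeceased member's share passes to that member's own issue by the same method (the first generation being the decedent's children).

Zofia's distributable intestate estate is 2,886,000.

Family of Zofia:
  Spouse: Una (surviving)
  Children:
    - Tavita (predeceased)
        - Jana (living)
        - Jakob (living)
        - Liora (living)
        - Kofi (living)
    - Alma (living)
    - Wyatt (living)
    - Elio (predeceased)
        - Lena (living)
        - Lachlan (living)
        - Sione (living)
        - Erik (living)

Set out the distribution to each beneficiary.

Una: 1,062,000; Jana: 114,000; Jakob: 114,000; Liora: 114,000; Kofi: 114,000; Alma: 456,000; Wyatt: 456,000; Lena: 114,000; Lachlan: 114,000; Sione: 114,000; Erik: 114,000

Una first takes 150,000, leaving a balance of 2,736,000. Una then takes one-third of the balance (912,000), for a total of 1,062,000. The remaining 1,824,000 passes to the descendants.
The descendants' portion (1,824,000) is divided into 4 shares of 456,000: Alma and Wyatt each take 456,000; Tavita's 456,000 share passes to Tavita's issue; Elio's 456,000 share passes to Elio's issue.
Tavita's share (456,000) is divided into 4 shares of 114,000: Jana, Jakob, Liora, and Kofi each take 114,000.
Elio's share (456,000) is divided into 4 shares of 114,000: Lena, Lachlan, Sione, and Erik each take 114,000.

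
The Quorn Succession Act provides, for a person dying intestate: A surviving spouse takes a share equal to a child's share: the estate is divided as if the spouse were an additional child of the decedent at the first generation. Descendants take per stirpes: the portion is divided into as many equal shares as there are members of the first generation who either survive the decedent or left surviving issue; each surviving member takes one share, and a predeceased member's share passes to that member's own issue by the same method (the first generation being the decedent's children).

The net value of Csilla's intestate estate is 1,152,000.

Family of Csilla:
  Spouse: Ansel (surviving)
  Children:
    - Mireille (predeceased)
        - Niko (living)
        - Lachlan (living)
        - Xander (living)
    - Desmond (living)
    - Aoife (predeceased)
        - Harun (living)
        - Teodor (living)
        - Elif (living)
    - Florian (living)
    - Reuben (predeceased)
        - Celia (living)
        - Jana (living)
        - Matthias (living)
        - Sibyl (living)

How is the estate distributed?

Ansel: 192,000; Niko: 64,000; Lachlan: 64,000; Xander: 64,000; Desmond: 192,000; Harun: 64,000; Teodor: 64,000; Elif: 64,000; Florian: 192,000; Celia: 48,000; Jana: 48,000; Matthias: 48,000; Sibyl: 48,000

The spouse counts as an additional share at the children's level, so there are 6 primary shares of 192,000. Ansel takes one such share (192,000).
The children's combined portion (960,000) is divided into 5 shares of 192,000: Desmond and Florian each take 192,000; Mireille's 192,000 share passes to Mireille's issue; Aoife's 192,000 share passes to Aoife's issue; Reuben's 192,000 share passes to Reuben's issue.
Mireille's share (192,000) is divided into 3 shares of 64,000: Niko, Lachlan, and Xander each take 64,000.
Aoife's share (192,000) is divided into 3 shares of 64,000: Harun, Teodor, and Elif each take 64,000.
Reuben's share (192,000) is divided into 4 shares of 48,000: Celia, Jana, Matthias, and Sibyl each take 48,000.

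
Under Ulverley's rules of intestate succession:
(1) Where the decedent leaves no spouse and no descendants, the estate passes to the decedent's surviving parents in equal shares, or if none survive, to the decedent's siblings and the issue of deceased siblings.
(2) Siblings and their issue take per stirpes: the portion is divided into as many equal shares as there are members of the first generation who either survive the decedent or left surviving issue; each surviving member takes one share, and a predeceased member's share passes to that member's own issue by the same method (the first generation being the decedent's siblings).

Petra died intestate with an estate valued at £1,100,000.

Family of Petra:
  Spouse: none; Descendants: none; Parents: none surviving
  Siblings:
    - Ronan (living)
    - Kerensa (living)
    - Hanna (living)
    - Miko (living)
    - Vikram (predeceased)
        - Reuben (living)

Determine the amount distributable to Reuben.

Reuben receives £220,000.

The entire £1,100,000 passes to the siblings and their issue.
That amount (£1,100,000) is divided into 5 shares of £220,000: Ronan, Kerensa, Hanna, and Miko each take £220,000; Vikram's £220,000 share passes to Vikram's issue.
Vikram's share (£220,000) passes entirely to Reuben.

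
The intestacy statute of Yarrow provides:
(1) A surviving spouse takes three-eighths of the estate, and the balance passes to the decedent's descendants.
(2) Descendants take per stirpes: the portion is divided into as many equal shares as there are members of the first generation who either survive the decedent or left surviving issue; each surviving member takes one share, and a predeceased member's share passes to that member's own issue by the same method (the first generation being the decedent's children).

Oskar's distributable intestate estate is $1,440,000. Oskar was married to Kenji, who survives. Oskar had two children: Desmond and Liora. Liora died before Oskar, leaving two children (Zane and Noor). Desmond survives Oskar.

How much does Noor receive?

Kenji takes three-eighths of $1,440,000 = $540,000. The remaining $900,000 passes to the descendants.
The descendants' portion ($900,000) is divided into 2 shares of $450,000: Desmond takes $450,000; Liora's $450,000 share passes to Liora's issue.
Liora's share ($450,000) is divided into 2 shares of $225,000: Zane and Noor each take $225,000.

Noor receives $225,000.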